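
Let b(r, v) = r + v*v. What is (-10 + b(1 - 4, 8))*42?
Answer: 2142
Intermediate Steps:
b(r, v) = r + v²
(-10 + b(1 - 4, 8))*42 = (-10 + ((1 - 4) + 8²))*42 = (-10 + (-3 + 64))*42 = (-10 + 61)*42 = 51*42 = 2142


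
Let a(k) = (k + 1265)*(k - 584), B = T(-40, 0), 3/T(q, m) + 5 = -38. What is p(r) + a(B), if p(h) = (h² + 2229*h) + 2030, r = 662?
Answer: 2176392248/1849 ≈ 1.1771e+6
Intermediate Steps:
T(q, m) = -3/43 (T(q, m) = 3/(-5 - 38) = 3/(-43) = 3*(-1/43) = -3/43)
p(h) = 2030 + h² + 2229*h
B = -3/43 ≈ -0.069767
a(k) = (-584 + k)*(1265 + k) (a(k) = (1265 + k)*(-584 + k) = (-584 + k)*(1265 + k))
p(r) + a(B) = (2030 + 662² + 2229*662) + (-738760 + (-3/43)² + 681*(-3/43)) = (2030 + 438244 + 1475598) + (-738760 + 9/1849 - 2043/43) = 1915872 - 1366055080/1849 = 2176392248/1849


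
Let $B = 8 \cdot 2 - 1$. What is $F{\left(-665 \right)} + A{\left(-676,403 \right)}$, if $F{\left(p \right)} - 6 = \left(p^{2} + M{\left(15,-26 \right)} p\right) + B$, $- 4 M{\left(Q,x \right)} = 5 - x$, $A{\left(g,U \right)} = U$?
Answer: $\frac{1791211}{4} \approx 4.478 \cdot 10^{5}$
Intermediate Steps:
$M{\left(Q,x \right)} = - \frac{5}{4} + \frac{x}{4}$ ($M{\left(Q,x \right)} = - \frac{5 - x}{4} = - \frac{5}{4} + \frac{x}{4}$)
$B = 15$ ($B = 16 - 1 = 15$)
$F{\left(p \right)} = 21 + p^{2} - \frac{31 p}{4}$ ($F{\left(p \right)} = 6 + \left(\left(p^{2} + \left(- \frac{5}{4} + \frac{1}{4} \left(-26\right)\right) p\right) + 15\right) = 6 + \left(\left(p^{2} + \left(- \frac{5}{4} - \frac{13}{2}\right) p\right) + 15\right) = 6 + \left(\left(p^{2} - \frac{31 p}{4}\right) + 15\right) = 6 + \left(15 + p^{2} - \frac{31 p}{4}\right) = 21 + p^{2} - \frac{31 p}{4}$)
$F{\left(-665 \right)} + A{\left(-676,403 \right)} = \left(21 + \left(-665\right)^{2} - - \frac{20615}{4}\right) + 403 = \left(21 + 442225 + \frac{20615}{4}\right) + 403 = \frac{1789599}{4} + 403 = \frac{1791211}{4}$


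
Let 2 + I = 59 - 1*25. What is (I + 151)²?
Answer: 33489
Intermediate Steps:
I = 32 (I = -2 + (59 - 1*25) = -2 + (59 - 25) = -2 + 34 = 32)
(I + 151)² = (32 + 151)² = 183² = 33489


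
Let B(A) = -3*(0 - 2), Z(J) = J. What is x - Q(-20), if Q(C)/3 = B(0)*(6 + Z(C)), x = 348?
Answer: 600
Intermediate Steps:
B(A) = 6 (B(A) = -3*(-2) = 6)
Q(C) = 108 + 18*C (Q(C) = 3*(6*(6 + C)) = 3*(36 + 6*C) = 108 + 18*C)
x - Q(-20) = 348 - (108 + 18*(-20)) = 348 - (108 - 360) = 348 - 1*(-252) = 348 + 252 = 600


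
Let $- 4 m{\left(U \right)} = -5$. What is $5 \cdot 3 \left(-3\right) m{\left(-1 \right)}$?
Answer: $- \frac{225}{4} \approx -56.25$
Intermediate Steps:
$m{\left(U \right)} = \frac{5}{4}$ ($m{\left(U \right)} = \left(- \frac{1}{4}\right) \left(-5\right) = \frac{5}{4}$)
$5 \cdot 3 \left(-3\right) m{\left(-1 \right)} = 5 \cdot 3 \left(-3\right) \frac{5}{4} = 5 \left(-9\right) \frac{5}{4} = \left(-45\right) \frac{5}{4} = - \frac{225}{4}$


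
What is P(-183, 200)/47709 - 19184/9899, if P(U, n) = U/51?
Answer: -818939189/422558613 ≈ -1.9380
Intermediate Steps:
P(U, n) = U/51 (P(U, n) = U*(1/51) = U/51)
P(-183, 200)/47709 - 19184/9899 = ((1/51)*(-183))/47709 - 19184/9899 = -61/17*1/47709 - 19184*1/9899 = -61/811053 - 19184/9899 = -818939189/422558613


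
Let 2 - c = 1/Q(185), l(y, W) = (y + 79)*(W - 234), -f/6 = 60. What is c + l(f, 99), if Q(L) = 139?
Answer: 5273242/139 ≈ 37937.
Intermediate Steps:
f = -360 (f = -6*60 = -360)
l(y, W) = (-234 + W)*(79 + y) (l(y, W) = (79 + y)*(-234 + W) = (-234 + W)*(79 + y))
c = 277/139 (c = 2 - 1/139 = 277/139 ≈ 1.9928)
c + l(f, 99) = 277/139 + (-18486 - 234*(-360) + 79*99 + 99*(-360)) = 277/139 + (-18486 + 84240 + 7821 - 35640) = 277/139 + 37935 = 5273242/139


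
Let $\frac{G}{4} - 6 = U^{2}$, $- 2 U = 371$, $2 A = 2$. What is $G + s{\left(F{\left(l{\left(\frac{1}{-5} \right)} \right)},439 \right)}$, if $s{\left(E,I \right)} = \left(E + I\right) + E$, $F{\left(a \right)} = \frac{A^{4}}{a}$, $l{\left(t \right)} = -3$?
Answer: $\frac{414310}{3} \approx 1.381 \cdot 10^{5}$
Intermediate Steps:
$A = 1$ ($A = \frac{1}{2} \cdot 2 = 1$)
$U = - \frac{371}{2}$ ($U = \left(- \frac{1}{2}\right) 371 = - \frac{371}{2} \approx -185.5$)
$F{\left(a \right)} = \frac{1}{a}$ ($F{\left(a \right)} = \frac{1^{4}}{a} = 1 \frac{1}{a} = \frac{1}{a}$)
$s{\left(E,I \right)} = I + 2 E$
$G = 137665$ ($G = 24 + 4 \left(- \frac{371}{2}\right)^{2} = 24 + 4 \cdot \frac{137641}{4} = 24 + 137641 = 137665$)
$G + s{\left(F{\left(l{\left(\frac{1}{-5} \right)} \right)},439 \right)} = 137665 + \left(439 + \frac{2}{-3}\right) = 137665 + \left(439 + 2 \left(- \frac{1}{3}\right)\right) = 137665 + \left(439 - \frac{2}{3}\right) = 137665 + \frac{1315}{3} = \frac{414310}{3}$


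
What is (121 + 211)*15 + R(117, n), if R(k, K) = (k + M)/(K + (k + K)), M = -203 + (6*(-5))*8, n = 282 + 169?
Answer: 5074294/1019 ≈ 4979.7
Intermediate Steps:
n = 451
M = -443 (M = -203 - 30*8 = -203 - 240 = -443)
R(k, K) = (-443 + k)/(k + 2*K) (R(k, K) = (k - 443)/(K + (k + K)) = (-443 + k)/(K + (K + k)) = (-443 + k)/(k + 2*K))
(121 + 211)*15 + R(117, n) = (121 + 211)*15 + (-443 + 117)/(117 + 2*451) = 332*15 - 326/(117 + 902) = 4980 - 326/1019 = 5074294/1019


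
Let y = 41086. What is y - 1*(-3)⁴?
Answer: 41005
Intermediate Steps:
y - 1*(-3)⁴ = 41086 - 1*(-3)⁴ = 41086 - 1*81 = 41086 - 81 = 41005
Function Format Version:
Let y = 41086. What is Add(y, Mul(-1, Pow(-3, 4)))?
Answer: 41005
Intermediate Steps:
Add(y, Mul(-1, Pow(-3, 4))) = Add(41086, Mul(-1, Pow(-3, 4))) = Add(41086, Mul(-1, 81)) = Add(41086, -81) = 41005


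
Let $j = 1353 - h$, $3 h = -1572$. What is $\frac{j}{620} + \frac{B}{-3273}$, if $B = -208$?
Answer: $\frac{6272381}{2029260} \approx 3.091$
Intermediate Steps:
$h = -524$ ($h = \frac{1}{3} \left(-1572\right) = -524$)
$j = 1877$ ($j = 1353 - -524 = 1353 + 524 = 1877$)
$\frac{j}{620} + \frac{B}{-3273} = \frac{1877}{620} - \frac{208}{-3273} = 1877 \cdot \frac{1}{620} - - \frac{208}{3273} = \frac{1877}{620} + \frac{208}{3273} = \frac{6272381}{2029260}$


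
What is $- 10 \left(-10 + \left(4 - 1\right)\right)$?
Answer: $70$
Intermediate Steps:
$- 10 \left(-10 + \left(4 - 1\right)\right) = - 10 \left(-10 + 3\right) = \left(-10\right) \left(-7\right) = 70$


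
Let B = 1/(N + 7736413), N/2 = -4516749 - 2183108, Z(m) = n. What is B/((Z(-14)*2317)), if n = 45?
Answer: -1/590484078765 ≈ -1.6935e-12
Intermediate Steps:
Z(m) = 45
N = -13399714 (N = 2*(-4516749 - 2183108) = 2*(-6699857) = -13399714)
B = -1/5663301 (B = 1/(-13399714 + 7736413) = 1/(-5663301) = -1/5663301 ≈ -1.7658e-7)
B/((Z(-14)*2317)) = -1/(5663301*(45*2317)) = -1/5663301/104265 = -1/5663301*1/104265 = -1/590484078765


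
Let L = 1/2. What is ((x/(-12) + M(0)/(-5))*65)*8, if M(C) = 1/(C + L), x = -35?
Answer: 3926/3 ≈ 1308.7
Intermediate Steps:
L = ½ ≈ 0.50000
M(C) = 1/(½ + C) (M(C) = 1/(C + ½) = 1/(½ + C))
((x/(-12) + M(0)/(-5))*65)*8 = ((-35/(-12) + (2/(1 + 2*0))/(-5))*65)*8 = ((-35*(-1/12) + (2/(1 + 0))*(-⅕))*65)*8 = ((35/12 + (2/1)*(-⅕))*65)*8 = ((35/12 + (2*1)*(-⅕))*65)*8 = ((35/12 + 2*(-⅕))*65)*8 = ((35/12 - ⅖)*65)*8 = ((151/60)*65)*8 = (1963/12)*8 = 3926/3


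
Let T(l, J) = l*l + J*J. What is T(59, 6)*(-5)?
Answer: -17585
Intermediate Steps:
T(l, J) = J² + l² (T(l, J) = l² + J² = J² + l²)
T(59, 6)*(-5) = (6² + 59²)*(-5) = (36 + 3481)*(-5) = 3517*(-5) = -17585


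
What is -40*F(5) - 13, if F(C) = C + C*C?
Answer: -1213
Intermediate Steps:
F(C) = C + C**2
-40*F(5) - 13 = -200*(1 + 5) - 13 = -200*6 - 13 = -40*30 - 13 = -1200 - 13 = -1213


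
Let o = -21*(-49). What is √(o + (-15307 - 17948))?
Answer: I*√32226 ≈ 179.52*I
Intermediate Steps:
o = 1029
√(o + (-15307 - 17948)) = √(1029 + (-15307 - 17948)) = √(1029 - 33255) = √(-32226) = I*√32226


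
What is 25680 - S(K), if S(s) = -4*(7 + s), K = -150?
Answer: 25108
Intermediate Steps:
S(s) = -28 - 4*s
25680 - S(K) = 25680 - (-28 - 4*(-150)) = 25680 - (-28 + 600) = 25680 - 1*572 = 25680 - 572 = 25108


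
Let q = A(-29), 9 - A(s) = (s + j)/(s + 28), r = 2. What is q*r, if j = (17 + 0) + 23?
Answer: 40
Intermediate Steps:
j = 40 (j = 17 + 23 = 40)
A(s) = 9 - (40 + s)/(28 + s) (A(s) = 9 - (s + 40)/(s + 28) = 9 - (40 + s)/(28 + s))
q = 20 (q = 4*(53 + 2*(-29))/(28 - 29) = 4*(53 - 58)/(-1) = 4*(-1)*(-5) = 20)
q*r = 20*2 = 40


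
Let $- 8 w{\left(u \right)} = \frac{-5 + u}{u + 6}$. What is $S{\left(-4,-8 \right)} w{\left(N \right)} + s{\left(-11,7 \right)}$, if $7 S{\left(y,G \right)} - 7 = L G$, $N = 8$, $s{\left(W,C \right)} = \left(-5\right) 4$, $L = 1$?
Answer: $- \frac{15677}{784} \approx -19.996$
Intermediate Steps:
$s{\left(W,C \right)} = -20$
$w{\left(u \right)} = - \frac{-5 + u}{8 \left(6 + u\right)}$ ($w{\left(u \right)} = - \frac{\left(-5 + u\right) \frac{1}{u + 6}}{8} = - \frac{\left(-5 + u\right) \frac{1}{6 + u}}{8} = - \frac{\frac{1}{6 + u} \left(-5 + u\right)}{8} = - \frac{-5 + u}{8 \left(6 + u\right)}$)
$S{\left(y,G \right)} = 1 + \frac{G}{7}$ ($S{\left(y,G \right)} = 1 + \frac{1 G}{7} = 1 + \frac{G}{7}$)
$S{\left(-4,-8 \right)} w{\left(N \right)} + s{\left(-11,7 \right)} = \left(1 + \frac{1}{7} \left(-8\right)\right) \frac{5 - 8}{8 \left(6 + 8\right)} - 20 = \left(1 - \frac{8}{7}\right) \frac{5 - 8}{8 \cdot 14} - 20 = - \frac{\frac{1}{8} \cdot \frac{1}{14} \left(-3\right)}{7} - 20 = \left(- \frac{1}{7}\right) \left(- \frac{3}{112}\right) - 20 = \frac{3}{784} - 20 = - \frac{15677}{784}$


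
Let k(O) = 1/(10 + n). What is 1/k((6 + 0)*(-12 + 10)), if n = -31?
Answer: -21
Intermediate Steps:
k(O) = -1/21 (k(O) = 1/(10 - 31) = 1/(-21) = -1/21)
1/k((6 + 0)*(-12 + 10)) = 1/(-1/21) = -21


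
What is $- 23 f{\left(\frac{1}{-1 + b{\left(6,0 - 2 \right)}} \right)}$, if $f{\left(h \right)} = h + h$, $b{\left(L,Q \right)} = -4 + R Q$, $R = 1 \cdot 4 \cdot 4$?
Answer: $\frac{46}{37} \approx 1.2432$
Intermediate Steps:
$R = 16$ ($R = 4 \cdot 4 = 16$)
$b{\left(L,Q \right)} = -4 + 16 Q$
$f{\left(h \right)} = 2 h$
$- 23 f{\left(\frac{1}{-1 + b{\left(6,0 - 2 \right)}} \right)} = - 23 \frac{2}{-1 + \left(-4 + 16 \left(0 - 2\right)\right)} = - 23 \frac{2}{-1 + \left(-4 + 16 \left(-2\right)\right)} = - 23 \frac{2}{-1 - 36} = - 23 \frac{2}{-37} = - 23 \cdot 2 \left(- \frac{1}{37}\right) = \left(-23\right) \left(- \frac{2}{37}\right) = \frac{46}{37}$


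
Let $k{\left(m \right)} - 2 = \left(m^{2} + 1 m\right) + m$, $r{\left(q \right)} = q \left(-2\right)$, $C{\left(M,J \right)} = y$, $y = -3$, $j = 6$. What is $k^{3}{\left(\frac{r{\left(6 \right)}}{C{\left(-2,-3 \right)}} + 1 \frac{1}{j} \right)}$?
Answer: $\frac{991026973}{46656} \approx 21241.0$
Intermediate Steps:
$C{\left(M,J \right)} = -3$
$r{\left(q \right)} = - 2 q$
$k{\left(m \right)} = 2 + m^{2} + 2 m$ ($k{\left(m \right)} = 2 + \left(\left(m^{2} + 1 m\right) + m\right) = 2 + \left(\left(m^{2} + m\right) + m\right) = 2 + \left(\left(m + m^{2}\right) + m\right) = 2 + \left(m^{2} + 2 m\right) = 2 + m^{2} + 2 m$)
$k^{3}{\left(\frac{r{\left(6 \right)}}{C{\left(-2,-3 \right)}} + 1 \frac{1}{j} \right)} = \left(2 + \left(\frac{\left(-2\right) 6}{-3} + 1 \cdot \frac{1}{6}\right)^{2} + 2 \left(\frac{\left(-2\right) 6}{-3} + 1 \cdot \frac{1}{6}\right)\right)^{3} = \left(2 + \left(\left(-12\right) \left(- \frac{1}{3}\right) + 1 \cdot \frac{1}{6}\right)^{2} + 2 \left(\left(-12\right) \left(- \frac{1}{3}\right) + 1 \cdot \frac{1}{6}\right)\right)^{3} = \left(2 + \left(4 + \frac{1}{6}\right)^{2} + 2 \left(4 + \frac{1}{6}\right)\right)^{3} = \left(2 + \left(\frac{25}{6}\right)^{2} + 2 \cdot \frac{25}{6}\right)^{3} = \left(2 + \frac{625}{36} + \frac{25}{3}\right)^{3} = \left(\frac{997}{36}\right)^{3} = \frac{991026973}{46656}$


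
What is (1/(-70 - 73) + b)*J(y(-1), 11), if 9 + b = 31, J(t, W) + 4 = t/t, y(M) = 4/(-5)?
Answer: -9435/143 ≈ -65.979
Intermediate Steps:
y(M) = -⅘ (y(M) = 4*(-⅕) = -⅘)
J(t, W) = -3 (J(t, W) = -4 + t/t = -4 + 1 = -3)
b = 22 (b = -9 + 31 = 22)
(1/(-70 - 73) + b)*J(y(-1), 11) = (1/(-70 - 73) + 22)*(-3) = (1/(-143) + 22)*(-3) = (-1/143 + 22)*(-3) = (3145/143)*(-3) = -9435/143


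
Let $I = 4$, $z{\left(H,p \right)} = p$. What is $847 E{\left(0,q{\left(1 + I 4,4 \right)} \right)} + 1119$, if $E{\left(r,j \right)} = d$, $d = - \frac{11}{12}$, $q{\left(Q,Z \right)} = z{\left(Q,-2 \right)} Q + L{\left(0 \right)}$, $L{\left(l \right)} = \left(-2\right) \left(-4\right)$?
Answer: $\frac{4111}{12} \approx 342.58$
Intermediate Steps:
$L{\left(l \right)} = 8$
$q{\left(Q,Z \right)} = 8 - 2 Q$ ($q{\left(Q,Z \right)} = - 2 Q + 8 = 8 - 2 Q$)
$d = - \frac{11}{12}$ ($d = \left(-11\right) \frac{1}{12} = - \frac{11}{12} \approx -0.91667$)
$E{\left(r,j \right)} = - \frac{11}{12}$
$847 E{\left(0,q{\left(1 + I 4,4 \right)} \right)} + 1119 = 847 \left(- \frac{11}{12}\right) + 1119 = - \frac{9317}{12} + 1119 = \frac{4111}{12}$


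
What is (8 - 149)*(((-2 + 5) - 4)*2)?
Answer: 282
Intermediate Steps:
(8 - 149)*(((-2 + 5) - 4)*2) = -141*(3 - 4)*2 = -(-141)*2 = -141*(-2) = 282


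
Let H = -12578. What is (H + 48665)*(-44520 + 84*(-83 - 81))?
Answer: -2103727752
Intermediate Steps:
(H + 48665)*(-44520 + 84*(-83 - 81)) = (-12578 + 48665)*(-44520 + 84*(-83 - 81)) = 36087*(-44520 + 84*(-164)) = 36087*(-44520 - 13776) = 36087*(-58296) = -2103727752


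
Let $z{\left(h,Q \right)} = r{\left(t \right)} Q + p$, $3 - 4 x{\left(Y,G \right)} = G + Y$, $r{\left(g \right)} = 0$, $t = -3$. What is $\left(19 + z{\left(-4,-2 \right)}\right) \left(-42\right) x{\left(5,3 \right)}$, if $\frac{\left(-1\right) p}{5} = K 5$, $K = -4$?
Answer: $\frac{12495}{2} \approx 6247.5$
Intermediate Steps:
$p = 100$ ($p = - 5 \left(\left(-4\right) 5\right) = \left(-5\right) \left(-20\right) = 100$)
$x{\left(Y,G \right)} = \frac{3}{4} - \frac{G}{4} - \frac{Y}{4}$ ($x{\left(Y,G \right)} = \frac{3}{4} - \frac{G + Y}{4} = \frac{3}{4} - \left(\frac{G}{4} + \frac{Y}{4}\right) = \frac{3}{4} - \frac{G}{4} - \frac{Y}{4}$)
$z{\left(h,Q \right)} = 100$ ($z{\left(h,Q \right)} = 0 Q + 100 = 0 + 100 = 100$)
$\left(19 + z{\left(-4,-2 \right)}\right) \left(-42\right) x{\left(5,3 \right)} = \left(19 + 100\right) \left(-42\right) \left(\frac{3}{4} - \frac{3}{4} - \frac{5}{4}\right) = 119 \left(-42\right) \left(\frac{3}{4} - \frac{3}{4} - \frac{5}{4}\right) = \left(-4998\right) \left(- \frac{5}{4}\right) = \frac{12495}{2}$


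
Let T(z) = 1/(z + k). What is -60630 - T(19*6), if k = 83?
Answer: -11944111/197 ≈ -60630.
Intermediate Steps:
T(z) = 1/(83 + z) (T(z) = 1/(z + 83) = 1/(83 + z))
-60630 - T(19*6) = -60630 - 1/(83 + 19*6) = -60630 - 1/(83 + 114) = -60630 - 1/197 = -11944111/197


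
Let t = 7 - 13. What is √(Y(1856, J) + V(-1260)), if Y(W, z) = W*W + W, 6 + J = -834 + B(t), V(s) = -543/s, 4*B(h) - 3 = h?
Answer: √151994726205/210 ≈ 1856.5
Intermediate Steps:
t = -6
B(h) = ¾ + h/4
J = -3363/4 (J = -6 + (-834 + (¾ + (¼)*(-6))) = -6 + (-834 + (¾ - 3/2)) = -6 + (-834 - ¾) = -6 - 3339/4 = -3363/4 ≈ -840.75)
Y(W, z) = W + W² (Y(W, z) = W² + W = W + W²)
√(Y(1856, J) + V(-1260)) = √(1856*(1 + 1856) - 543/(-1260)) = √(1856*1857 - 543*(-1/1260)) = √(3446592 + 181/420) = √(1447568821/420) = √151994726205/210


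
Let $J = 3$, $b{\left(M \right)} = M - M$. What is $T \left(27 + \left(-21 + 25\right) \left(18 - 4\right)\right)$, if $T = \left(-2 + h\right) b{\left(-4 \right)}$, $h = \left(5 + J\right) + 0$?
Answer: $0$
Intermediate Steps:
$b{\left(M \right)} = 0$
$h = 8$ ($h = \left(5 + 3\right) + 0 = 8 + 0 = 8$)
$T = 0$ ($T = \left(-2 + 8\right) 0 = 6 \cdot 0 = 0$)
$T \left(27 + \left(-21 + 25\right) \left(18 - 4\right)\right) = 0 \left(27 + \left(-21 + 25\right) \left(18 - 4\right)\right) = 0 \left(27 + 4 \cdot 14\right) = 0 \left(27 + 56\right) = 0 \cdot 83 = 0$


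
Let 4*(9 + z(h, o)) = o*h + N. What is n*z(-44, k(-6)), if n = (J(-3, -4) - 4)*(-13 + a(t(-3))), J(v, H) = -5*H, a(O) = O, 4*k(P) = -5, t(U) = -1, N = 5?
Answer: -1344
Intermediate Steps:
k(P) = -5/4 (k(P) = (¼)*(-5) = -5/4)
z(h, o) = -31/4 + h*o/4 (z(h, o) = -9 + (o*h + 5)/4 = -9 + (h*o + 5)/4 = -9 + (5 + h*o)/4 = -9 + (5/4 + h*o/4) = -31/4 + h*o/4)
n = -224 (n = (-5*(-4) - 4)*(-13 - 1) = (20 - 4)*(-14) = 16*(-14) = -224)
n*z(-44, k(-6)) = -224*(-31/4 + (¼)*(-44)*(-5/4)) = -224*(-31/4 + 55/4) = -224*6 = -1344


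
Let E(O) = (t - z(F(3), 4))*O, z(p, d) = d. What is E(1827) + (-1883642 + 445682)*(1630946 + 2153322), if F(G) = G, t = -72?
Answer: -5441626152132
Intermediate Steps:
E(O) = -76*O (E(O) = (-72 - 1*4)*O = (-72 - 4)*O = -76*O)
E(1827) + (-1883642 + 445682)*(1630946 + 2153322) = -76*1827 + (-1883642 + 445682)*(1630946 + 2153322) = -138852 - 1437960*3784268 = -138852 - 5441626013280 = -5441626152132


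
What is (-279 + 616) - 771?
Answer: -434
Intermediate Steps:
(-279 + 616) - 771 = 337 - 771 = -434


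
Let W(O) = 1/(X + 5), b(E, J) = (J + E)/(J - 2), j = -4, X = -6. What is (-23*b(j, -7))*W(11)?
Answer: 253/9 ≈ 28.111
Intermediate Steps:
b(E, J) = (E + J)/(-2 + J)
W(O) = -1 (W(O) = 1/(-6 + 5) = 1/(-1) = -1)
(-23*b(j, -7))*W(11) = -23*(-4 - 7)/(-2 - 7)*(-1) = -23*(-11)/(-9)*(-1) = -(-23)*(-11)/9*(-1) = -23*11/9*(-1) = -253/9*(-1) = 253/9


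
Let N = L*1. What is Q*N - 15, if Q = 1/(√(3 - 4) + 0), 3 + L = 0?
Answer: -15 + 3*I ≈ -15.0 + 3.0*I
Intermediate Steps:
L = -3 (L = -3 + 0 = -3)
Q = -I (Q = 1/(√(-1) + 0) = 1/(I + 0) = 1/I = -I ≈ -1.0*I)
N = -3 (N = -3*1 = -3)
Q*N - 15 = -I*(-3) - 15 = 3*I - 15 = -15 + 3*I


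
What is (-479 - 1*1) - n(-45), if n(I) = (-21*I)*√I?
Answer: -480 - 2835*I*√5 ≈ -480.0 - 6339.3*I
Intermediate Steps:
n(I) = -21*I^(3/2)
(-479 - 1*1) - n(-45) = (-479 - 1*1) - (-21)*(-45)^(3/2) = (-479 - 1) - (-21)*(-135*I*√5) = -480 - 2835*I*√5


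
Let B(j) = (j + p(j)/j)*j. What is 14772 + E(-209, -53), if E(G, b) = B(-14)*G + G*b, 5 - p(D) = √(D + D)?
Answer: -16160 + 418*I*√7 ≈ -16160.0 + 1105.9*I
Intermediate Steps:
p(D) = 5 - √2*√D (p(D) = 5 - √(D + D) = 5 - √(2*D) = 5 - √2*√D)
B(j) = j*(j + (5 - √2*√j)/j) (B(j) = (j + (5 - √2*√j)/j)*j = j*(j + (5 - √2*√j)/j))
E(G, b) = G*b + G*(201 - 2*I*√7) (E(G, b) = (5 + (-14)² - √2*√(-14))*G + G*b = (5 + 196 - √2*I*√14)*G + G*b = (5 + 196 - 2*I*√7)*G + G*b = (201 - 2*I*√7)*G + G*b = G*(201 - 2*I*√7) + G*b = G*b + G*(201 - 2*I*√7))
14772 + E(-209, -53) = 14772 - 209*(201 - 53 - 2*I*√7) = 14772 - 209*(148 - 2*I*√7) = 14772 + (-30932 + 418*I*√7) = -16160 + 418*I*√7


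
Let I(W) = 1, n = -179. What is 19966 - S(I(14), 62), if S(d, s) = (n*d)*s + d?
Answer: 31063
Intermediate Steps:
S(d, s) = d - 179*d*s (S(d, s) = (-179*d)*s + d = -179*d*s + d = d - 179*d*s)
19966 - S(I(14), 62) = 19966 - (1 - 179*62) = 19966 - (1 - 11098) = 19966 - (-11097) = 19966 - 1*(-11097) = 19966 + 11097 = 31063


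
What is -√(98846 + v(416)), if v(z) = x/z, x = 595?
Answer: -√1069133806/104 ≈ -314.40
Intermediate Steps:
v(z) = 595/z
-√(98846 + v(416)) = -√(98846 + 595/416) = -√(41120531/416) = -√1069133806/104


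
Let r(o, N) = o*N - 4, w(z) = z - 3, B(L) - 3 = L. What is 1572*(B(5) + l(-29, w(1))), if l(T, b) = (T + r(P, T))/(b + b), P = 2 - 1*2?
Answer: 25545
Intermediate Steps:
P = 0 (P = 2 - 2 = 0)
B(L) = 3 + L
w(z) = -3 + z
r(o, N) = -4 + N*o (r(o, N) = N*o - 4 = -4 + N*o)
l(T, b) = (-4 + T)/(2*b) (l(T, b) = (T + (-4 + T*0))/(b + b) = (T + (-4 + 0))/((2*b)) = (T - 4)*(1/(2*b)) = (-4 + T)*(1/(2*b)) = (-4 + T)/(2*b))
1572*(B(5) + l(-29, w(1))) = 1572*((3 + 5) + (-4 - 29)/(2*(-3 + 1))) = 1572*(8 + (½)*(-33)/(-2)) = 1572*(8 + (½)*(-½)*(-33)) = 1572*(8 + 33/4) = 1572*(65/4) = 25545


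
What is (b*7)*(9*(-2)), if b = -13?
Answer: 1638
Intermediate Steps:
(b*7)*(9*(-2)) = (-13*7)*(9*(-2)) = -91*(-18) = 1638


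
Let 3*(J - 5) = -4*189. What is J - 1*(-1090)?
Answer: 843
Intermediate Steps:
J = -247 (J = 5 + (-4*189)/3 = 5 + (⅓)*(-756) = 5 - 252 = -247)
J - 1*(-1090) = -247 - 1*(-1090) = -247 + 1090 = 843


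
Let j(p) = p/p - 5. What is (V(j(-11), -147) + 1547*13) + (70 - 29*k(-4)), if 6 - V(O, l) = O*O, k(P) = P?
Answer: 20287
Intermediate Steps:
j(p) = -4 (j(p) = 1 - 5 = -4)
V(O, l) = 6 - O² (V(O, l) = 6 - O*O = 6 - O²)
(V(j(-11), -147) + 1547*13) + (70 - 29*k(-4)) = ((6 - 1*(-4)²) + 1547*13) + (70 - 29*(-4)) = ((6 - 1*16) + 20111) + (70 + 116) = ((6 - 16) + 20111) + 186 = (-10 + 20111) + 186 = 20101 + 186 = 20287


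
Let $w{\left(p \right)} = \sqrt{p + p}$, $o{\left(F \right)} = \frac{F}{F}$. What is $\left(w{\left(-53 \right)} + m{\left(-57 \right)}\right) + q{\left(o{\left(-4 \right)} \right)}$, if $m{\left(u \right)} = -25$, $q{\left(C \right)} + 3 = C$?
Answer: $-27 + i \sqrt{106} \approx -27.0 + 10.296 i$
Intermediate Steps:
$o{\left(F \right)} = 1$
$q{\left(C \right)} = -3 + C$
$w{\left(p \right)} = \sqrt{2} \sqrt{p}$ ($w{\left(p \right)} = \sqrt{2 p} = \sqrt{2} \sqrt{p}$)
$\left(w{\left(-53 \right)} + m{\left(-57 \right)}\right) + q{\left(o{\left(-4 \right)} \right)} = \left(\sqrt{2} \sqrt{-53} - 25\right) + \left(-3 + 1\right) = \left(\sqrt{2} i \sqrt{53} - 25\right) - 2 = \left(i \sqrt{106} - 25\right) - 2 = \left(-25 + i \sqrt{106}\right) - 2 = -27 + i \sqrt{106}$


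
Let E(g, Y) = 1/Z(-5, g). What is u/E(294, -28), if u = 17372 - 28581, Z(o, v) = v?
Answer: -3295446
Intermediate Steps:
E(g, Y) = 1/g
u = -11209
u/E(294, -28) = -11209/(1/294) = -11209/1/294 = -11209*294 = -3295446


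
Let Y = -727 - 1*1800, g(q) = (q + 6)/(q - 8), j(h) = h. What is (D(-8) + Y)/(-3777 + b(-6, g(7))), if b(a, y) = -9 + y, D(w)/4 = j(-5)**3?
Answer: 3027/3799 ≈ 0.79679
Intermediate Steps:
g(q) = (6 + q)/(-8 + q)
Y = -2527 (Y = -727 - 1800 = -2527)
D(w) = -500 (D(w) = 4*(-5)**3 = 4*(-125) = -500)
(D(-8) + Y)/(-3777 + b(-6, g(7))) = (-500 - 2527)/(-3777 + (-9 + (6 + 7)/(-8 + 7))) = -3027/(-3777 + (-9 + 13/(-1))) = -3027/(-3777 + (-9 - 1*13)) = -3027/(-3777 + (-9 - 13)) = -3027/(-3777 - 22) = -3027/(-3799) = -3027*(-1/3799) = 3027/3799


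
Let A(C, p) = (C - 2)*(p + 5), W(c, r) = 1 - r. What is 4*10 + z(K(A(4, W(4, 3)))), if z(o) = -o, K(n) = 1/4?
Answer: 159/4 ≈ 39.750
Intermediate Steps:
A(C, p) = (-2 + C)*(5 + p)
K(n) = 1/4
4*10 + z(K(A(4, W(4, 3)))) = 4*10 - 1*1/4 = 40 - 1/4 = 159/4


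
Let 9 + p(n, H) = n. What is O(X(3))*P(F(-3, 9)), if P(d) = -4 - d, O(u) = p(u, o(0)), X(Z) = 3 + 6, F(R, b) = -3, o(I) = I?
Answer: 0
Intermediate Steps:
X(Z) = 9
p(n, H) = -9 + n
O(u) = -9 + u
O(X(3))*P(F(-3, 9)) = (-9 + 9)*(-4 - 1*(-3)) = 0*(-4 + 3) = 0*(-1) = 0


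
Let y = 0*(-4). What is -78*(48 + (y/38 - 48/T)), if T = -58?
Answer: -110448/29 ≈ -3808.6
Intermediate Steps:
y = 0
-78*(48 + (y/38 - 48/T)) = -78*(48 + (0/38 - 48/(-58))) = -78*(48 + (0*(1/38) - 48*(-1/58))) = -78*(48 + (0 + 24/29)) = -78*(48 + 24/29) = -78*1416/29 = -110448/29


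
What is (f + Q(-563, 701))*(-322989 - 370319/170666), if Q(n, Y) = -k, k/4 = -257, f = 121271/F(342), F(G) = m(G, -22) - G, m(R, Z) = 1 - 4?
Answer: -12865244446045277/58879770 ≈ -2.1850e+8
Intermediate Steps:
m(R, Z) = -3
F(G) = -3 - G
f = -121271/345 (f = 121271/(-3 - 1*342) = 121271/(-3 - 342) = 121271/(-345) = 121271*(-1/345) = -121271/345 ≈ -351.51)
k = -1028 (k = 4*(-257) = -1028)
Q(n, Y) = 1028 (Q(n, Y) = -1*(-1028) = 1028)
(f + Q(-563, 701))*(-322989 - 370319/170666) = (-121271/345 + 1028)*(-322989 - 370319/170666) = 233389*(-322989 - 370319*1/170666)/345 = 233389*(-322989 - 370319/170666)/345 = (233389/345)*(-55123610993/170666) = -12865244446045277/58879770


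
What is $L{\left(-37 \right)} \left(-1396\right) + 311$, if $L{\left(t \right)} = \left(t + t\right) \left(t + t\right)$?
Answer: $-7644185$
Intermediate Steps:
$L{\left(t \right)} = 4 t^{2}$ ($L{\left(t \right)} = 2 t 2 t = 4 t^{2}$)
$L{\left(-37 \right)} \left(-1396\right) + 311 = 4 \left(-37\right)^{2} \left(-1396\right) + 311 = 4 \cdot 1369 \left(-1396\right) + 311 = 5476 \left(-1396\right) + 311 = -7644496 + 311 = -7644185$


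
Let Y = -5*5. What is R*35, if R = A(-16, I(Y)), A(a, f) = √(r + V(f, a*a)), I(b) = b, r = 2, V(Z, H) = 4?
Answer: 35*√6 ≈ 85.732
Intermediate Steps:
Y = -25
A(a, f) = √6 (A(a, f) = √(2 + 4) = √6)
R = √6 ≈ 2.4495
R*35 = √6*35 = 35*√6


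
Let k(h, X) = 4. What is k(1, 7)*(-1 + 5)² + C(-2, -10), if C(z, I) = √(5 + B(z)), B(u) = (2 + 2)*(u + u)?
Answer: 64 + I*√11 ≈ 64.0 + 3.3166*I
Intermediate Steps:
B(u) = 8*u (B(u) = 4*(2*u) = 8*u)
C(z, I) = √(5 + 8*z)
k(1, 7)*(-1 + 5)² + C(-2, -10) = 4*(-1 + 5)² + √(5 + 8*(-2)) = 4*4² + √(5 - 16) = 4*16 + √(-11) = 64 + I*√11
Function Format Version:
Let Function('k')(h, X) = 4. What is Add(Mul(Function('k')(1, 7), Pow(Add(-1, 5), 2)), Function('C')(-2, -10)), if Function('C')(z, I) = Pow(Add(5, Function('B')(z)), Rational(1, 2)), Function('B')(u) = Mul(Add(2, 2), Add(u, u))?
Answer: Add(64, Mul(I, Pow(11, Rational(1, 2)))) ≈ Add(64.000, Mul(3.3166, I))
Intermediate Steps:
Function('B')(u) = Mul(8, u) (Function('B')(u) = Mul(4, Mul(2, u)) = Mul(8, u))
Function('C')(z, I) = Pow(Add(5, Mul(8, z)), Rational(1, 2))
Add(Mul(Function('k')(1, 7), Pow(Add(-1, 5), 2)), Function('C')(-2, -10)) = Add(Mul(4, Pow(Add(-1, 5), 2)), Pow(Add(5, Mul(8, -2)), Rational(1, 2))) = Add(Mul(4, Pow(4, 2)), Pow(Add(5, -16), Rational(1, 2))) = Add(Mul(4, 16), Pow(-11, Rational(1, 2))) = Add(64, Mul(I, Pow(11, Rational(1, 2))))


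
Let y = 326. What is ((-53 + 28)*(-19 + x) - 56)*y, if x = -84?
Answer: 821194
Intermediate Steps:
((-53 + 28)*(-19 + x) - 56)*y = ((-53 + 28)*(-19 - 84) - 56)*326 = (-25*(-103) - 56)*326 = (2575 - 56)*326 = 2519*326 = 821194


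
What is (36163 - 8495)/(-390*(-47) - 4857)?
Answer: 27668/13473 ≈ 2.0536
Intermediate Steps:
(36163 - 8495)/(-390*(-47) - 4857) = 27668/(18330 - 4857) = 27668/13473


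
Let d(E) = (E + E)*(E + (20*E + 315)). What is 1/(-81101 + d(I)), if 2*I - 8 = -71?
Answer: -2/118543 ≈ -1.6872e-5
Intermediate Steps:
I = -63/2 (I = 4 + (1/2)*(-71) = 4 - 71/2 = -63/2 ≈ -31.500)
d(E) = 2*E*(315 + 21*E) (d(E) = (2*E)*(E + (315 + 20*E)) = (2*E)*(315 + 21*E) = 2*E*(315 + 21*E))
1/(-81101 + d(I)) = 1/(-81101 + 42*(-63/2)*(15 - 63/2)) = 1/(-81101 + 42*(-63/2)*(-33/2)) = 1/(-81101 + 43659/2) = 1/(-118543/2) = -2/118543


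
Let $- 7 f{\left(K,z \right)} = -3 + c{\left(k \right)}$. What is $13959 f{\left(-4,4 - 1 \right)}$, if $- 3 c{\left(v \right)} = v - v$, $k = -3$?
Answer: $\frac{41877}{7} \approx 5982.4$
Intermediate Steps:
$c{\left(v \right)} = 0$ ($c{\left(v \right)} = - \frac{v - v}{3} = \left(- \frac{1}{3}\right) 0 = 0$)
$f{\left(K,z \right)} = \frac{3}{7}$ ($f{\left(K,z \right)} = - \frac{-3 + 0}{7} = \left(- \frac{1}{7}\right) \left(-3\right) = \frac{3}{7}$)
$13959 f{\left(-4,4 - 1 \right)} = 13959 \cdot \frac{3}{7} = \frac{41877}{7}$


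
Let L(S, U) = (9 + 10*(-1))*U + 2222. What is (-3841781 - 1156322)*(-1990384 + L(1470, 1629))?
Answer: 9945180366473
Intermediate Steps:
L(S, U) = 2222 - U (L(S, U) = (9 - 10)*U + 2222 = -U + 2222 = 2222 - U)
(-3841781 - 1156322)*(-1990384 + L(1470, 1629)) = (-3841781 - 1156322)*(-1990384 + (2222 - 1*1629)) = -4998103*(-1990384 + (2222 - 1629)) = -4998103*(-1990384 + 593) = -4998103*(-1989791) = 9945180366473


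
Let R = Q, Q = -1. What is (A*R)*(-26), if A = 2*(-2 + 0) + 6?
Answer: 52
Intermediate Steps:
R = -1
A = 2 (A = 2*(-2) + 6 = -4 + 6 = 2)
(A*R)*(-26) = (2*(-1))*(-26) = -2*(-26) = 52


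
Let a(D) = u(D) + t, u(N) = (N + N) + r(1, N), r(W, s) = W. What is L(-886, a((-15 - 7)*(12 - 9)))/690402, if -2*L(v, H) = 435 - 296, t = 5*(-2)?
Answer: -139/1380804 ≈ -0.00010067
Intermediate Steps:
t = -10
u(N) = 1 + 2*N (u(N) = (N + N) + 1 = 2*N + 1 = 1 + 2*N)
a(D) = -9 + 2*D (a(D) = (1 + 2*D) - 10 = -9 + 2*D)
L(v, H) = -139/2 (L(v, H) = -(435 - 296)/2 = -1/2*139 = -139/2)
L(-886, a((-15 - 7)*(12 - 9)))/690402 = -139/2/690402 = -139/2*1/690402 = -139/1380804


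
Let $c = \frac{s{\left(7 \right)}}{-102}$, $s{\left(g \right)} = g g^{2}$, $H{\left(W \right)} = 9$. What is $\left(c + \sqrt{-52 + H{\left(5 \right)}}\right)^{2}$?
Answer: $\frac{\left(-343 + 102 i \sqrt{43}\right)^{2}}{10404} \approx -31.692 - 44.102 i$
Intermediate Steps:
$s{\left(g \right)} = g^{3}$
$c = - \frac{343}{102}$ ($c = \frac{7^{3}}{-102} = 343 \left(- \frac{1}{102}\right) = - \frac{343}{102} \approx -3.3627$)
$\left(c + \sqrt{-52 + H{\left(5 \right)}}\right)^{2} = \left(- \frac{343}{102} + \sqrt{-52 + 9}\right)^{2} = \left(- \frac{343}{102} + \sqrt{-43}\right)^{2} = \left(- \frac{343}{102} + i \sqrt{43}\right)^{2}$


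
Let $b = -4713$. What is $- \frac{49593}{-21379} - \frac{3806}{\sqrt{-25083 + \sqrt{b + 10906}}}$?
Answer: $\frac{49593}{21379} + \frac{3806 i}{\sqrt{25083 - \sqrt{6193}}} \approx 2.3197 + 24.069 i$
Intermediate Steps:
$- \frac{49593}{-21379} - \frac{3806}{\sqrt{-25083 + \sqrt{b + 10906}}} = - \frac{49593}{-21379} - \frac{3806}{\sqrt{-25083 + \sqrt{-4713 + 10906}}} = \left(-49593\right) \left(- \frac{1}{21379}\right) - \frac{3806}{\sqrt{-25083 + \sqrt{6193}}} = \frac{49593}{21379} - \frac{3806}{\sqrt{-25083 + \sqrt{6193}}}$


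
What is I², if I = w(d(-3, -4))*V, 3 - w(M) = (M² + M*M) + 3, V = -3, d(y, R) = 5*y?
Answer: 1822500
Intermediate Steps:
w(M) = -2*M² (w(M) = 3 - ((M² + M*M) + 3) = 3 - ((M² + M²) + 3) = 3 - (2*M² + 3) = 3 - (3 + 2*M²) = 3 + (-3 - 2*M²) = -2*M²)
I = 1350 (I = -2*(5*(-3))²*(-3) = -2*(-15)²*(-3) = -2*225*(-3) = -450*(-3) = 1350)
I² = 1350² = 1822500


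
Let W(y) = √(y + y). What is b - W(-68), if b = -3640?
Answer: -3640 - 2*I*√34 ≈ -3640.0 - 11.662*I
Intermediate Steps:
W(y) = √2*√y (W(y) = √(2*y) = √2*√y)
b - W(-68) = -3640 - √2*√(-68) = -3640 - √2*2*I*√17 = -3640 - 2*I*√34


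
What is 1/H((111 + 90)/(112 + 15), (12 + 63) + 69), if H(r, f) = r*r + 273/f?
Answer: 774192/3406987 ≈ 0.22724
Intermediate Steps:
H(r, f) = r**2 + 273/f
1/H((111 + 90)/(112 + 15), (12 + 63) + 69) = 1/(((111 + 90)/(112 + 15))**2 + 273/((12 + 63) + 69)) = 1/((201/127)**2 + 273/(75 + 69)) = 1/((201*(1/127))**2 + 273/144) = 1/((201/127)**2 + 273*(1/144)) = 1/(40401/16129 + 91/48) = 1/(3406987/774192) = 774192/3406987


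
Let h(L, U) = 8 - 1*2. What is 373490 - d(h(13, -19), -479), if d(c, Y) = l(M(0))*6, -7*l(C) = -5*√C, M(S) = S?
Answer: 373490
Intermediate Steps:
h(L, U) = 6 (h(L, U) = 8 - 2 = 6)
l(C) = 5*√C/7 (l(C) = -(-5)*√C/7 = 5*√C/7)
d(c, Y) = 0 (d(c, Y) = (5*√0/7)*6 = ((5/7)*0)*6 = 0*6 = 0)
373490 - d(h(13, -19), -479) = 373490 - 1*0 = 373490 + 0 = 373490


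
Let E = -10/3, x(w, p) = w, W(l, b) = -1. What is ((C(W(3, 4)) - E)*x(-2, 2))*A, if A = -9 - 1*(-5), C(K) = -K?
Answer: 104/3 ≈ 34.667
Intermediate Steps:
A = -4 (A = -9 + 5 = -4)
E = -10/3 (E = -10*⅓ = -10/3 ≈ -3.3333)
((C(W(3, 4)) - E)*x(-2, 2))*A = ((-1*(-1) - 1*(-10/3))*(-2))*(-4) = ((1 + 10/3)*(-2))*(-4) = ((13/3)*(-2))*(-4) = -26/3*(-4) = 104/3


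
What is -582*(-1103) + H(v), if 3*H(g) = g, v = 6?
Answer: 641948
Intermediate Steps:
H(g) = g/3
-582*(-1103) + H(v) = -582*(-1103) + (⅓)*6 = 641946 + 2 = 641948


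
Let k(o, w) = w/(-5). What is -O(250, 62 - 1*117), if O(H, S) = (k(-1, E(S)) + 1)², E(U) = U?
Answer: -144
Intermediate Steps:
k(o, w) = -w/5 (k(o, w) = w*(-⅕) = -w/5)
O(H, S) = (1 - S/5)² (O(H, S) = (-S/5 + 1)² = (1 - S/5)²)
-O(250, 62 - 1*117) = -(-5 + (62 - 1*117))²/25 = -(-5 + (62 - 117))²/25 = -(-5 - 55)²/25 = -(-60)²/25 = -3600/25 = -1*144 = -144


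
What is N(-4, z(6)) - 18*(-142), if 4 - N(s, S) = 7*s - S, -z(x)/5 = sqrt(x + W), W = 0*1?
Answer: 2588 - 5*sqrt(6) ≈ 2575.8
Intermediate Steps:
W = 0
z(x) = -5*sqrt(x) (z(x) = -5*sqrt(x + 0) = -5*sqrt(x))
N(s, S) = 4 + S - 7*s (N(s, S) = 4 - (7*s - S) = 4 - (-S + 7*s) = 4 + (S - 7*s) = 4 + S - 7*s)
N(-4, z(6)) - 18*(-142) = (4 - 5*sqrt(6) - 7*(-4)) - 18*(-142) = (4 - 5*sqrt(6) + 28) + 2556 = (32 - 5*sqrt(6)) + 2556 = 2588 - 5*sqrt(6)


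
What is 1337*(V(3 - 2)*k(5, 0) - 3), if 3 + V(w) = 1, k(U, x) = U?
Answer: -17381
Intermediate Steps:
V(w) = -2 (V(w) = -3 + 1 = -2)
1337*(V(3 - 2)*k(5, 0) - 3) = 1337*(-2*5 - 3) = 1337*(-10 - 3) = 1337*(-13) = -17381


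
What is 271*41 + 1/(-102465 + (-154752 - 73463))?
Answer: 3674185479/330680 ≈ 11111.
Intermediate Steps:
271*41 + 1/(-102465 + (-154752 - 73463)) = 11111 + 1/(-102465 - 228215) = 11111 + 1/(-330680) = 11111 - 1/330680 = 3674185479/330680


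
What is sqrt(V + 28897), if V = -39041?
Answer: 4*I*sqrt(634) ≈ 100.72*I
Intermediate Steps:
sqrt(V + 28897) = sqrt(-39041 + 28897) = sqrt(-10144) = 4*I*sqrt(634)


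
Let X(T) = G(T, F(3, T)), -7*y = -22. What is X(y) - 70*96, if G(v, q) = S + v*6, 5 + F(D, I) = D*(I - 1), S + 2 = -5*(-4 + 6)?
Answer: -46992/7 ≈ -6713.1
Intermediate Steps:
y = 22/7 (y = -⅐*(-22) = 22/7 ≈ 3.1429)
S = -12 (S = -2 - 5*(-4 + 6) = -2 - 5*2 = -2 - 10 = -12)
F(D, I) = -5 + D*(-1 + I) (F(D, I) = -5 + D*(I - 1) = -5 + D*(-1 + I))
G(v, q) = -12 + 6*v (G(v, q) = -12 + v*6 = -12 + 6*v)
X(T) = -12 + 6*T
X(y) - 70*96 = (-12 + 6*(22/7)) - 70*96 = (-12 + 132/7) - 6720 = 48/7 - 6720 = -46992/7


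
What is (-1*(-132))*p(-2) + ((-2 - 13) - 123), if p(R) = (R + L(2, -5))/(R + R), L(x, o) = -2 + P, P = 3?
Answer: -105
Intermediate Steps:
L(x, o) = 1 (L(x, o) = -2 + 3 = 1)
p(R) = (1 + R)/(2*R) (p(R) = (R + 1)/(R + R) = (1 + R)/((2*R)) = (1 + R)*(1/(2*R)) = (1 + R)/(2*R))
(-1*(-132))*p(-2) + ((-2 - 13) - 123) = (-1*(-132))*((½)*(1 - 2)/(-2)) + ((-2 - 13) - 123) = 132*((½)*(-½)*(-1)) + (-15 - 123) = 132*(¼) - 138 = 33 - 138 = -105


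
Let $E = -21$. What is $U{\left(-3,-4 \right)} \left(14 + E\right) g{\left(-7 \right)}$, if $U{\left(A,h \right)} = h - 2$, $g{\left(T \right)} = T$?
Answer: $-294$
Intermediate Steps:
$U{\left(A,h \right)} = -2 + h$
$U{\left(-3,-4 \right)} \left(14 + E\right) g{\left(-7 \right)} = \left(-2 - 4\right) \left(14 - 21\right) \left(-7\right) = \left(-6\right) \left(-7\right) \left(-7\right) = 42 \left(-7\right) = -294$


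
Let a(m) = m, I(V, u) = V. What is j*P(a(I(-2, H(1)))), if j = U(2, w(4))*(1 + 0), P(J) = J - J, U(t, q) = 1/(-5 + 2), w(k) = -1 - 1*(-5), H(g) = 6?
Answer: 0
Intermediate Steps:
w(k) = 4 (w(k) = -1 + 5 = 4)
U(t, q) = -⅓ (U(t, q) = 1/(-3) = -⅓)
P(J) = 0
j = -⅓ (j = -(1 + 0)/3 = -⅓*1 = -⅓ ≈ -0.33333)
j*P(a(I(-2, H(1)))) = -⅓*0 = 0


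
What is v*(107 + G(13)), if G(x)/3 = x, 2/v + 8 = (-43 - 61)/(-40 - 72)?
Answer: -4088/99 ≈ -41.293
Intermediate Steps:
v = -28/99 (v = 2/(-8 + (-43 - 61)/(-40 - 72)) = 2/(-8 - 104/(-112)) = 2/(-8 - 104*(-1/112)) = 2/(-8 + 13/14) = 2/(-99/14) = 2*(-14/99) = -28/99 ≈ -0.28283)
G(x) = 3*x
v*(107 + G(13)) = -28*(107 + 3*13)/99 = -28*(107 + 39)/99 = -28/99*146 = -4088/99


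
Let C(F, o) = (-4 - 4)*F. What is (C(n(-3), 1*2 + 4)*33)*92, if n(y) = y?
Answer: 72864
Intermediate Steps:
C(F, o) = -8*F
(C(n(-3), 1*2 + 4)*33)*92 = (-8*(-3)*33)*92 = (24*33)*92 = 792*92 = 72864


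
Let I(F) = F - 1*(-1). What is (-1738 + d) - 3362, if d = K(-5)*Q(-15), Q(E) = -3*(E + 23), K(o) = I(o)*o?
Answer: -5580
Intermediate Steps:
I(F) = 1 + F (I(F) = F + 1 = 1 + F)
K(o) = o*(1 + o) (K(o) = (1 + o)*o = o*(1 + o))
Q(E) = -69 - 3*E (Q(E) = -3*(23 + E) = -69 - 3*E)
d = -480 (d = (-5*(1 - 5))*(-69 - 3*(-15)) = (-5*(-4))*(-69 + 45) = 20*(-24) = -480)
(-1738 + d) - 3362 = (-1738 - 480) - 3362 = -2218 - 3362 = -5580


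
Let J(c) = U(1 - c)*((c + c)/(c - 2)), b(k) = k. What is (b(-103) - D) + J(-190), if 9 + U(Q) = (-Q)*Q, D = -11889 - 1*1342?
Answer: -1418203/24 ≈ -59092.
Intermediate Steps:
D = -13231 (D = -11889 - 1342 = -13231)
U(Q) = -9 - Q² (U(Q) = -9 + (-Q)*Q = -9 - Q²)
J(c) = 2*c*(-9 - (1 - c)²)/(-2 + c) (J(c) = (-9 - (1 - c)²)*((c + c)/(c - 2)) = (-9 - (1 - c)²)*((2*c)/(-2 + c)) = (-9 - (1 - c)²)*(2*c/(-2 + c)) = 2*c*(-9 - (1 - c)²)/(-2 + c))
(b(-103) - D) + J(-190) = (-103 - 1*(-13231)) - 2*(-190)*(9 + (-1 - 190)²)/(-2 - 190) = (-103 + 13231) - 2*(-190)*(9 + (-191)²)/(-192) = 13128 - 2*(-190)*(-1/192)*(9 + 36481) = 13128 - 2*(-190)*(-1/192)*36490 = 13128 - 1733275/24 = -1418203/24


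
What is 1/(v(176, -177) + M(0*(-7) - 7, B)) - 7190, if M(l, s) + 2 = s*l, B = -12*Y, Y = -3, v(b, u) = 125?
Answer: -927511/129 ≈ -7190.0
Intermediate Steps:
B = 36 (B = -12*(-3) = 36)
M(l, s) = -2 + l*s (M(l, s) = -2 + s*l = -2 + l*s)
1/(v(176, -177) + M(0*(-7) - 7, B)) - 7190 = 1/(125 + (-2 + (0*(-7) - 7)*36)) - 7190 = 1/(125 + (-2 + (0 - 7)*36)) - 7190 = 1/(125 + (-2 - 7*36)) - 7190 = 1/(125 + (-2 - 252)) - 7190 = 1/(125 - 254) - 7190 = 1/(-129) - 7190 = -1/129 - 7190 = -927511/129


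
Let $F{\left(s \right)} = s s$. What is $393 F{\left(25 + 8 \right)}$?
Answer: $427977$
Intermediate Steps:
$F{\left(s \right)} = s^{2}$
$393 F{\left(25 + 8 \right)} = 393 \left(25 + 8\right)^{2} = 393 \cdot 33^{2} = 393 \cdot 1089 = 427977$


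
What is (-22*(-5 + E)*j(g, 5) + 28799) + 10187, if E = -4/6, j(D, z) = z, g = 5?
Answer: 118828/3 ≈ 39609.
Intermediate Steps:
E = -⅔ (E = -4*⅙ = -⅔ ≈ -0.66667)
(-22*(-5 + E)*j(g, 5) + 28799) + 10187 = (-22*(-5 - ⅔)*5 + 28799) + 10187 = (-(-374)*5/3 + 28799) + 10187 = (-22*(-85/3) + 28799) + 10187 = (1870/3 + 28799) + 10187 = 88267/3 + 10187 = 118828/3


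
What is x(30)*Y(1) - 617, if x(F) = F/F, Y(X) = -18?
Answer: -635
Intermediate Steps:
x(F) = 1
x(30)*Y(1) - 617 = 1*(-18) - 617 = -18 - 617 = -635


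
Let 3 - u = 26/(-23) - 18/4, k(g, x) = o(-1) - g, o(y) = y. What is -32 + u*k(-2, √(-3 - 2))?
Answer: -1075/46 ≈ -23.370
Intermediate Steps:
k(g, x) = -1 - g
u = 397/46 (u = 3 - (26/(-23) - 18/4) = 3 - (26*(-1/23) - 18*¼) = 3 - (-26/23 - 9/2) = 3 - 1*(-259/46) = 3 + 259/46 = 397/46 ≈ 8.6304)
-32 + u*k(-2, √(-3 - 2)) = -32 + 397*(-1 - 1*(-2))/46 = -32 + 397*(-1 + 2)/46 = -32 + (397/46)*1 = -32 + 397/46 = -1075/46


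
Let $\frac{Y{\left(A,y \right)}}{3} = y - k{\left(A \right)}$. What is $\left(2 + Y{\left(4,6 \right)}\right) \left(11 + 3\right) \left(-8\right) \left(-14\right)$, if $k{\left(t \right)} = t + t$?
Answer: $-6272$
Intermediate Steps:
$k{\left(t \right)} = 2 t$
$Y{\left(A,y \right)} = - 6 A + 3 y$ ($Y{\left(A,y \right)} = 3 \left(y - 2 A\right) = - 6 A + 3 y$)
$\left(2 + Y{\left(4,6 \right)}\right) \left(11 + 3\right) \left(-8\right) \left(-14\right) = \left(2 + \left(\left(-6\right) 4 + 3 \cdot 6\right)\right) \left(11 + 3\right) \left(-8\right) \left(-14\right) = \left(2 + \left(-24 + 18\right)\right) 14 \left(-8\right) \left(-14\right) = \left(2 - 6\right) 14 \left(-8\right) \left(-14\right) = \left(-4\right) 14 \left(-8\right) \left(-14\right) = \left(-56\right) \left(-8\right) \left(-14\right) = 448 \left(-14\right) = -6272$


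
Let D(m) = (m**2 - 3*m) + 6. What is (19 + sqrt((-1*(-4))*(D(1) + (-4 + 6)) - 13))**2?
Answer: (19 + sqrt(11))**2 ≈ 498.03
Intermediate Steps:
D(m) = 6 + m**2 - 3*m
(19 + sqrt((-1*(-4))*(D(1) + (-4 + 6)) - 13))**2 = (19 + sqrt((-1*(-4))*((6 + 1**2 - 3*1) + (-4 + 6)) - 13))**2 = (19 + sqrt(4*((6 + 1 - 3) + 2) - 13))**2 = (19 + sqrt(4*(4 + 2) - 13))**2 = (19 + sqrt(4*6 - 13))**2 = (19 + sqrt(24 - 13))**2 = (19 + sqrt(11))**2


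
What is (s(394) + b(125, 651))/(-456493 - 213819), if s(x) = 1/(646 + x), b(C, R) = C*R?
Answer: -84630001/697124480 ≈ -0.12140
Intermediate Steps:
(s(394) + b(125, 651))/(-456493 - 213819) = (1/(646 + 394) + 125*651)/(-456493 - 213819) = (1/1040 + 81375)/(-670312) = (1/1040 + 81375)*(-1/670312) = (84630001/1040)*(-1/670312) = -84630001/697124480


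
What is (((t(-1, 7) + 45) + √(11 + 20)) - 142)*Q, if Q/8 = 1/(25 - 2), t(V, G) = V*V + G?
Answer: -712/23 + 8*√31/23 ≈ -29.020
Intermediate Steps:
t(V, G) = G + V² (t(V, G) = V² + G = G + V²)
Q = 8/23 (Q = 8/(25 - 2) = 8/23 ≈ 0.34783)
(((t(-1, 7) + 45) + √(11 + 20)) - 142)*Q = ((((7 + (-1)²) + 45) + √(11 + 20)) - 142)*(8/23) = ((((7 + 1) + 45) + √31) - 142)*(8/23) = (((8 + 45) + √31) - 142)*(8/23) = ((53 + √31) - 142)*(8/23) = (-89 + √31)*(8/23) = -712/23 + 8*√31/23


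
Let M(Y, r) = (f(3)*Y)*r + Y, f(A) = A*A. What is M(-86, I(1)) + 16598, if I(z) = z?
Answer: 15738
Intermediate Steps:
f(A) = A²
M(Y, r) = Y + 9*Y*r (M(Y, r) = (3²*Y)*r + Y = (9*Y)*r + Y = 9*Y*r + Y = Y + 9*Y*r)
M(-86, I(1)) + 16598 = -86*(1 + 9*1) + 16598 = -86*(1 + 9) + 16598 = -86*10 + 16598 = -860 + 16598 = 15738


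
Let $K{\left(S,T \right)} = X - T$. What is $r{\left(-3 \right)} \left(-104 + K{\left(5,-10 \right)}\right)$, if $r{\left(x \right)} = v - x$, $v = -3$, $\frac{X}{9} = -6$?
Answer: $0$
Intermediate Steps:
$X = -54$ ($X = 9 \left(-6\right) = -54$)
$K{\left(S,T \right)} = -54 - T$
$r{\left(x \right)} = -3 - x$
$r{\left(-3 \right)} \left(-104 + K{\left(5,-10 \right)}\right) = \left(-3 - -3\right) \left(-104 - 44\right) = \left(-3 + 3\right) \left(-104 + \left(-54 + 10\right)\right) = 0 \left(-104 - 44\right) = 0 \left(-148\right) = 0$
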